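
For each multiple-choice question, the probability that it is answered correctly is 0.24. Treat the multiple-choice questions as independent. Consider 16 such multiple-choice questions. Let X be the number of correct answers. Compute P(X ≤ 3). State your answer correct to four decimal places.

X ~ Binomial(16, 0.24); P(X ≤ 3) = Σ C(16,k) p^k (1−p)^(16−k) over k:
  k=0: C(16,0)·0.24^0·0.76^16 = 0.012388
  k=1: C(16,1)·0.24^1·0.76^15 = 0.062594
  k=2: C(16,2)·0.24^2·0.76^14 = 0.148250
  k=3: C(16,3)·0.24^3·0.76^13 = 0.218473
Total = 0.441706

0.4417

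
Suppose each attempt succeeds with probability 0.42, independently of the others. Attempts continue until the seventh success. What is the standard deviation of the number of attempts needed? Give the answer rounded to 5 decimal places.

Y = total attempts until the seventh success; negative binomial with r=7, p=0.42.
SD(Y) = √[r(1−p)/p²] = √(23.0158730) = 4.7974861

4.79749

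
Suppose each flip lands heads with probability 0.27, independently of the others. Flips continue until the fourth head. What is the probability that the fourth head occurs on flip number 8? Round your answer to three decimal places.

0.053

Y = trial on which the fourth success occurs; negative binomial, r=4, p=0.27.
P(Y=8) = C(7,3) · p^4 · (1−p)^4
= 35 · 0.0053144 · 0.28398 = 0.05282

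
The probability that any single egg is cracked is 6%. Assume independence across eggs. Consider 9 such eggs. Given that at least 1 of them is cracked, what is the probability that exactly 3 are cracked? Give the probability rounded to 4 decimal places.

0.0293

X ~ Binomial(9, 0.06). Want P(X=3 | X≥1) = P(X=3) / P(X≥1).
P(X=3) = C(9,3)·0.06^3·0.94^6 = 0.012517
P(X≥1) = 1 − 0.572995 = 0.427005
Ratio = 0.012517 / 0.427005 = 0.029313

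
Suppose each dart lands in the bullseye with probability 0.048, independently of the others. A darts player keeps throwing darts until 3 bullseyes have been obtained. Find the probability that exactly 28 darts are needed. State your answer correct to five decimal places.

Y = trial on which the third success occurs; negative binomial, r=3, p=0.048.
P(Y=28) = C(27,2) · p^3 · (1−p)^25
= 351 · 0.00011059 · 0.29236 = 0.0113489

0.01135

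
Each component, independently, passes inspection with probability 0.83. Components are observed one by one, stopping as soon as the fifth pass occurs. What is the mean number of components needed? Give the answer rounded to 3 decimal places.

Y = total components until the fifth success; negative binomial with r=5, p=0.83.
E[Y] = r / p = 5 / 0.83 = 6.02410

6.024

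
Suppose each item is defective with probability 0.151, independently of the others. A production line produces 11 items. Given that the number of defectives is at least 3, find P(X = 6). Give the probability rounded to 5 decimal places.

0.01077

X ~ Binomial(11, 0.151). Want P(X=6 | X≥3) = P(X=6) / P(X≥3).
P(X=6) = C(11,6)·0.151^6·0.849^5 = 0.0024157
P(X≥3) = 1 − 0.1651903 − 0.3231815 − 0.2873994 = 0.2242288
Ratio = 0.0024157 / 0.2242288 = 0.0107733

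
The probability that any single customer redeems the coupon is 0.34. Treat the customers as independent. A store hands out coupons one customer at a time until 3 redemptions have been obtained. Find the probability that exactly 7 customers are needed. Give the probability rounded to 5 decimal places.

0.11187

Y = trial on which the third success occurs; negative binomial, r=3, p=0.34.
P(Y=7) = C(6,2) · p^3 · (1−p)^4
= 15 · 0.039304 · 0.18975 = 0.1118675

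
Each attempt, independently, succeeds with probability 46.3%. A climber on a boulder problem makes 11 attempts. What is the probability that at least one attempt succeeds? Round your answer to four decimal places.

P(at least one) = 1 − P(none) = 1 − (1 − 0.463)^11
= 1 − 0.001071 = 0.998929

0.9989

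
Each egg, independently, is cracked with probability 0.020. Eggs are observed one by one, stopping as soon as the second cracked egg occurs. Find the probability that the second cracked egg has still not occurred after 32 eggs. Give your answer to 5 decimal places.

0.86601

Needing more than 32 eggs ⇔ fewer than 2 successes in the first 32. With X ~ Binomial(32, 0.02), P(Y > 32) = P(X ≤ 1).
  k=0: C(32,0)·0.02^0·0.98^32 = 0.5238831
  k=1: C(32,1)·0.02^1·0.98^31 = 0.3421278
P(X ≤ 1) = 0.8660109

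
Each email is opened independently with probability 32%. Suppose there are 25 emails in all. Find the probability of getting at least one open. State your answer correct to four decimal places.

P(at least one) = 1 − P(none) = 1 − (1 − 0.32)^25
= 1 − 0.000065 = 0.999935

0.9999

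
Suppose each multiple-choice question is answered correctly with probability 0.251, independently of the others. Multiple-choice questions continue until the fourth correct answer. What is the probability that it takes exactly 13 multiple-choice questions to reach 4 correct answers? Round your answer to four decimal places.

Y = trial on which the fourth success occurs; negative binomial, r=4, p=0.251.
P(Y=13) = C(12,3) · p^4 · (1−p)^9
= 220 · 0.0039691 · 0.074188 = 0.064782

0.0648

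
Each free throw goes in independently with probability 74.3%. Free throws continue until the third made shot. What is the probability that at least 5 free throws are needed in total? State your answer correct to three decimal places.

0.274

Needing more than 4 free throws ⇔ fewer than 3 successes in the first 4. With X ~ Binomial(4, 0.743), P(Y > 4) = P(X ≤ 2).
  k=0: C(4,0)·0.743^0·0.257^4 = 0.00436
  k=1: C(4,1)·0.743^1·0.257^3 = 0.05045
  k=2: C(4,2)·0.743^2·0.257^2 = 0.21877
P(X ≤ 2) = 0.27358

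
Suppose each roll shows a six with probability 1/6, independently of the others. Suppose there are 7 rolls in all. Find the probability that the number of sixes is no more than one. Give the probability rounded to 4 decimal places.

0.6698

X ~ Binomial(7, 0.166667); P(X ≤ 1) = Σ C(7,k) p^k (1−p)^(7−k) over k:
  k=0: C(7,0)·0.166667^0·0.833333^7 = 0.279082
  k=1: C(7,1)·0.166667^1·0.833333^6 = 0.390714
Total = 0.669796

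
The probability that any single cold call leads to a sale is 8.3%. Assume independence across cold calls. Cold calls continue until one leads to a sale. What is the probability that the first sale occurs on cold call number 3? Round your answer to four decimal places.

0.0698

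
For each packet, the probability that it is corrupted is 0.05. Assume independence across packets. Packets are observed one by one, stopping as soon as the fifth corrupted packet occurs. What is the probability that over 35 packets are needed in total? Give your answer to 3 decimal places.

Needing more than 35 packets ⇔ fewer than 5 successes in the first 35. With X ~ Binomial(35, 0.05), P(Y > 35) = P(X ≤ 4).
  k=0: C(35,0)·0.05^0·0.95^35 = 0.16608
  k=1: C(35,1)·0.05^1·0.95^34 = 0.30594
  k=2: C(35,2)·0.05^2·0.95^33 = 0.27374
  k=3: C(35,3)·0.05^3·0.95^32 = 0.15848
  k=4: C(35,4)·0.05^4·0.95^31 = 0.06673
P(X ≤ 4) = 0.97097

0.971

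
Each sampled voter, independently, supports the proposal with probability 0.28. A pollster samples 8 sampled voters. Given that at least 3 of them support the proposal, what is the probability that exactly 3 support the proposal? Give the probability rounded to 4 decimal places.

0.5987

X ~ Binomial(8, 0.28). Want P(X=3 | X≥3) = P(X=3) / P(X≥3).
P(X=3) = C(8,3)·0.28^3·0.72^5 = 0.237862
P(X≥3) = 1 − 0.072220 − 0.224686 − 0.305822 = 0.397272
Ratio = 0.237862 / 0.397272 = 0.598738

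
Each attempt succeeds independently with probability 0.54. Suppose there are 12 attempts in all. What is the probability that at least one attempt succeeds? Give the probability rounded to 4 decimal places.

P(at least one) = 1 − P(none) = 1 − (1 − 0.54)^12
= 1 − 0.000090 = 0.999910

0.9999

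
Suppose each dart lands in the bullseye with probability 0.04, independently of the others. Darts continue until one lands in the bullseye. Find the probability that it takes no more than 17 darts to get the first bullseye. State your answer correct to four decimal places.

Y = number of darts to the first success; geometric, p = 0.04.
P(Y ≤ 17) = 1 − (1−p)^17 = 1 − 0.499587 = 0.500413

0.5004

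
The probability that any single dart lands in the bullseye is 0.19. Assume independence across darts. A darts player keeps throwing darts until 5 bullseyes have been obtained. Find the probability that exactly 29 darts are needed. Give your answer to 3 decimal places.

0.032

Y = trial on which the fifth success occurs; negative binomial, r=5, p=0.19.
P(Y=29) = C(28,4) · p^5 · (1−p)^24
= 20475 · 0.00024761 · 0.0063627 = 0.03226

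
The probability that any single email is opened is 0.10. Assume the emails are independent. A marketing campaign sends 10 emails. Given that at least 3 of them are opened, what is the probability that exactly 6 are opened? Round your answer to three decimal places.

X ~ Binomial(10, 0.10). Want P(X=6 | X≥3) = P(X=6) / P(X≥3).
P(X=6) = C(10,6)·0.10^6·0.90^4 = 0.00014
P(X≥3) = 1 − 0.34868 − 0.38742 − 0.19371 = 0.07019
Ratio = 0.00014 / 0.07019 = 0.00196

0.002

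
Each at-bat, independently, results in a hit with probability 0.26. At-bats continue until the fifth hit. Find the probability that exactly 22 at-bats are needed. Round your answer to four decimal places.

Y = trial on which the fifth success occurs; negative binomial, r=5, p=0.26.
P(Y=22) = C(21,4) · p^5 · (1−p)^17
= 5985 · 0.0011881 · 0.0059833 = 0.042547

0.0425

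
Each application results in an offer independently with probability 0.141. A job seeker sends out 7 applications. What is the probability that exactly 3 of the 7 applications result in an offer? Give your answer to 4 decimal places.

0.0534

X ~ Binomial(n=7, p=0.141).
P(X=3) = C(7,3) · p^3 · (1−p)^4
= 35 · 0.0028032 · 0.54447 = 0.053419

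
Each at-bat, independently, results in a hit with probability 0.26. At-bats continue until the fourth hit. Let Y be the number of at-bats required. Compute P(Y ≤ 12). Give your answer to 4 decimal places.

0.3824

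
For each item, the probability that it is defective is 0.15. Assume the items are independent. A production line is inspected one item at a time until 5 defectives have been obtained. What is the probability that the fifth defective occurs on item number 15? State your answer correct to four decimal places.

Y = trial on which the fifth success occurs; negative binomial, r=5, p=0.15.
P(Y=15) = C(14,4) · p^5 · (1−p)^10
= 1001 · 7.5937e-05 · 0.19687 = 0.014965

0.0150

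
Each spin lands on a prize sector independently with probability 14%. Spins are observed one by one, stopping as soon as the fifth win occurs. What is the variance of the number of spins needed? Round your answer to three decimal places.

Y = total spins until the fifth success; negative binomial with r=5, p=0.14.
Var(Y) = r(1−p)/p² = 5·0.86 / 0.14² = 219.38776

219.388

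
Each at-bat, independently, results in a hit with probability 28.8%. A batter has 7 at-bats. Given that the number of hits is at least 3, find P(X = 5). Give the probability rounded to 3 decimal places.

0.065

X ~ Binomial(7, 0.288). Want P(X=5 | X≥3) = P(X=5) / P(X≥3).
P(X=5) = C(7,5)·0.288^5·0.712^2 = 0.02109
P(X≥3) = 1 − 0.09276 − 0.26265 − 0.31872 = 0.32588
Ratio = 0.02109 / 0.32588 = 0.06473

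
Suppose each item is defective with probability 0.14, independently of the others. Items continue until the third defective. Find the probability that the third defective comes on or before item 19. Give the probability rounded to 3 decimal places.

0.509

Finishing within 19 items ⇔ at least 3 successes in the first 19. With X ~ Binomial(19, 0.14), P(Y ≤ 19) = 1 − P(X ≤ 2).
  k=0: C(19,0)·0.14^0·0.86^19 = 0.05695
  k=1: C(19,1)·0.14^1·0.86^18 = 0.17614
  k=2: C(19,2)·0.14^2·0.86^17 = 0.25806
1 − 0.49115 = 0.50885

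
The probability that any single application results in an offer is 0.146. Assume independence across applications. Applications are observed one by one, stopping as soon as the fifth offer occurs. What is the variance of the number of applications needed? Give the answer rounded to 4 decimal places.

200.3190

Y = total applications until the fifth success; negative binomial with r=5, p=0.146.
Var(Y) = r(1−p)/p² = 5·0.854 / 0.146² = 200.319009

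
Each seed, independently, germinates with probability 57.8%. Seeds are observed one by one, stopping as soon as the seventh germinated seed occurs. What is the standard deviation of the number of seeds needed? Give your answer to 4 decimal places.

Y = total seeds until the seventh success; negative binomial with r=7, p=0.578.
SD(Y) = √[r(1−p)/p²] = √(8.842088) = 2.973565

2.9736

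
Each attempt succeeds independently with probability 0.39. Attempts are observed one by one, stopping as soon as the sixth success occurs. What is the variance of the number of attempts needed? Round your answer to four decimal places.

Y = total attempts until the sixth success; negative binomial with r=6, p=0.39.
Var(Y) = r(1−p)/p² = 6·0.61 / 0.39² = 24.063116

24.0631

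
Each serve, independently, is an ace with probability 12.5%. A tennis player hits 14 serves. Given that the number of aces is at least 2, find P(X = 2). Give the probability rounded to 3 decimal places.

X ~ Binomial(14, 0.125). Want P(X=2 | X≥2) = P(X=2) / P(X≥2).
P(X=2) = C(14,2)·0.125^2·0.875^12 = 0.28639
P(X≥2) = 1 − 0.15421 − 0.30842 = 0.53737
Ratio = 0.28639 / 0.53737 = 0.53295

0.533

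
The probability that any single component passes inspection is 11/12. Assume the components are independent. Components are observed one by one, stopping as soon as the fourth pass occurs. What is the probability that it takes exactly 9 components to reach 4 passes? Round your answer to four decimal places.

0.0002

Y = trial on which the fourth success occurs; negative binomial, r=4, p=0.916667.
P(Y=9) = C(8,3) · p^4 · (1−p)^5
= 56 · 0.70607 · 4.0188e-06 = 0.000159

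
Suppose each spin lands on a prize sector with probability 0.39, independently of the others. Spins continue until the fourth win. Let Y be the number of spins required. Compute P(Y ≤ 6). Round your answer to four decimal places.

0.1657

Finishing within 6 spins ⇔ at least 4 successes in the first 6. With X ~ Binomial(6, 0.39), P(Y ≤ 6) = 1 − P(X ≤ 3).
  k=0: C(6,0)·0.39^0·0.61^6 = 0.051520
  k=1: C(6,1)·0.39^1·0.61^5 = 0.197636
  k=2: C(6,2)·0.39^2·0.61^4 = 0.315893
  k=3: C(6,3)·0.39^3·0.61^3 = 0.269286
1 − 0.834334 = 0.165666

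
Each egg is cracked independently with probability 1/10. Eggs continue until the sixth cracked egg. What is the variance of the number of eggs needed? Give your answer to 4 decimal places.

540.0000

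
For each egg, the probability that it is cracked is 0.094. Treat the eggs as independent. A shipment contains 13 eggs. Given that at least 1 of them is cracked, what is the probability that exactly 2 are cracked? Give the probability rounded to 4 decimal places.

X ~ Binomial(13, 0.094). Want P(X=2 | X≥1) = P(X=2) / P(X≥1).
P(X=2) = C(13,2)·0.094^2·0.906^11 = 0.232681
P(X≥1) = 1 − 0.277119 = 0.722881
Ratio = 0.232681 / 0.722881 = 0.321880

0.3219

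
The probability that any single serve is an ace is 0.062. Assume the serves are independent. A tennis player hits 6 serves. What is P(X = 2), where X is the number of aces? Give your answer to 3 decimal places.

0.045

X ~ Binomial(n=6, p=0.062).
P(X=2) = C(6,2) · p^2 · (1−p)^4
= 15 · 0.003844 · 0.77413 = 0.04464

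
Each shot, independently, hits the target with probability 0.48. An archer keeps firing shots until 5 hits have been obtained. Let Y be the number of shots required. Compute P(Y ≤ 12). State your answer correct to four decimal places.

Finishing within 12 shots ⇔ at least 5 successes in the first 12. With X ~ Binomial(12, 0.48), P(Y ≤ 12) = 1 − P(X ≤ 4).
  k=0: C(12,0)·0.48^0·0.52^12 = 0.000391
  k=1: C(12,1)·0.48^1·0.52^11 = 0.004330
  k=2: C(12,2)·0.48^2·0.52^10 = 0.021982
  k=3: C(12,3)·0.48^3·0.52^9 = 0.067636
  k=4: C(12,4)·0.48^4·0.52^8 = 0.140474
1 − 0.234812 = 0.765188

0.7652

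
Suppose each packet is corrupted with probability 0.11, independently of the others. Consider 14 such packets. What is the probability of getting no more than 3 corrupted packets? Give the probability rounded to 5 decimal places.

0.94058

X ~ Binomial(14, 0.11); P(X ≤ 3) = Σ C(14,k) p^k (1−p)^(14−k) over k:
  k=0: C(14,0)·0.11^0·0.89^14 = 0.1956411
  k=1: C(14,1)·0.11^1·0.89^13 = 0.3385250
  k=2: C(14,2)·0.11^2·0.89^12 = 0.2719611
  k=3: C(14,3)·0.11^3·0.89^11 = 0.1344527
Total = 0.9405800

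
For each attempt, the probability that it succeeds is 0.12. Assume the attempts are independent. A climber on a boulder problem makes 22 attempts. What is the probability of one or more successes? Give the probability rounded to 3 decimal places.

P(at least one) = 1 − P(none) = 1 − (1 − 0.12)^22
= 1 − 0.06006 = 0.93994

0.940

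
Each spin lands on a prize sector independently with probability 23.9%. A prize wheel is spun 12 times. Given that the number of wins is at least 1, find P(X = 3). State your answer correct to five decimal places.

0.26716

X ~ Binomial(12, 0.239). Want P(X=3 | X≥1) = P(X=3) / P(X≥1).
P(X=3) = C(12,3)·0.239^3·0.761^9 = 0.2570859
P(X≥1) = 1 − 0.0377238 = 0.9622762
Ratio = 0.2570859 / 0.9622762 = 0.2671644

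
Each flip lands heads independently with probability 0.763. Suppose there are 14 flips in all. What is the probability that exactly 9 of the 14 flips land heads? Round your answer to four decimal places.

0.1312

X ~ Binomial(n=14, p=0.763).
P(X=9) = C(14,9) · p^9 · (1−p)^5
= 2002 · 0.087644 · 0.00074772 = 0.131198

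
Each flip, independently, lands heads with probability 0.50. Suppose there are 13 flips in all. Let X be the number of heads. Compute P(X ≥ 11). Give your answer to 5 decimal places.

X ~ Binomial(13, 0.50); P(X ≥ 11) = Σ C(13,k) p^k (1−p)^(13−k) over k:
  k=11: C(13,11)·0.50^11·0.50^2 = 0.0095215
  k=12: C(13,12)·0.50^12·0.50^1 = 0.0015869
  k=13: C(13,13)·0.50^13·0.50^0 = 0.0001221
Total = 0.0112305

0.01123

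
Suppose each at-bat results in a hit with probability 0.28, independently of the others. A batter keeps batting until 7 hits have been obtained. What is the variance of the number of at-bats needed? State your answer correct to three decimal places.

64.286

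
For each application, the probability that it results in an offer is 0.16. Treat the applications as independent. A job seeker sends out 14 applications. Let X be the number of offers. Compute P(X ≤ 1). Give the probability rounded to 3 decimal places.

X ~ Binomial(14, 0.16); P(X ≤ 1) = Σ C(14,k) p^k (1−p)^(14−k) over k:
  k=0: C(14,0)·0.16^0·0.84^14 = 0.08708
  k=1: C(14,1)·0.16^1·0.84^13 = 0.23221
Total = 0.31929

0.319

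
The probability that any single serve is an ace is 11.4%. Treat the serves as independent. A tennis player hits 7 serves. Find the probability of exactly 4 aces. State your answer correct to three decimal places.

X ~ Binomial(n=7, p=0.114).
P(X=4) = C(7,4) · p^4 · (1−p)^3
= 35 · 0.0001689 · 0.69551 = 0.00411

0.004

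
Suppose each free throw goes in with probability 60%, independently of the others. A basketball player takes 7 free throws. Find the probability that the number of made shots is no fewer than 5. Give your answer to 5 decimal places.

X ~ Binomial(7, 0.60); P(X ≥ 5) = Σ C(7,k) p^k (1−p)^(7−k) over k:
  k=5: C(7,5)·0.60^5·0.40^2 = 0.2612736
  k=6: C(7,6)·0.60^6·0.40^1 = 0.1306368
  k=7: C(7,7)·0.60^7·0.40^0 = 0.0279936
Total = 0.4199040

0.41990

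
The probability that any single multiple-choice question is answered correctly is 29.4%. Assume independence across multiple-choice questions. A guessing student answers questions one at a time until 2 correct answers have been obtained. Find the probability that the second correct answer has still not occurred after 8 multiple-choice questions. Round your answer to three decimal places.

0.267

Needing more than 8 multiple-choice questions ⇔ fewer than 2 successes in the first 8. With X ~ Binomial(8, 0.294), P(Y > 8) = P(X ≤ 1).
  k=0: C(8,0)·0.294^0·0.706^8 = 0.06172
  k=1: C(8,1)·0.294^1·0.706^7 = 0.20562
P(X ≤ 1) = 0.26734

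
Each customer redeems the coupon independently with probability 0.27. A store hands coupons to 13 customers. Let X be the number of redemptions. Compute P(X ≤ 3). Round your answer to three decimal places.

0.517

X ~ Binomial(13, 0.27); P(X ≤ 3) = Σ C(13,k) p^k (1−p)^(13−k) over k:
  k=0: C(13,0)·0.27^0·0.73^13 = 0.01672
  k=1: C(13,1)·0.27^1·0.73^12 = 0.08039
  k=2: C(13,2)·0.27^2·0.73^11 = 0.17839
  k=3: C(13,3)·0.27^3·0.73^10 = 0.24193
Total = 0.51742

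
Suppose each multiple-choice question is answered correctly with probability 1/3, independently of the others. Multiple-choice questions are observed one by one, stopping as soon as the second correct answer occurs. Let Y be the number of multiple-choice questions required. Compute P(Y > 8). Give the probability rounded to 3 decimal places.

Needing more than 8 multiple-choice questions ⇔ fewer than 2 successes in the first 8. With X ~ Binomial(8, 0.333333), P(Y > 8) = P(X ≤ 1).
  k=0: C(8,0)·0.333333^0·0.666667^8 = 0.03902
  k=1: C(8,1)·0.333333^1·0.666667^7 = 0.15607
P(X ≤ 1) = 0.19509

0.195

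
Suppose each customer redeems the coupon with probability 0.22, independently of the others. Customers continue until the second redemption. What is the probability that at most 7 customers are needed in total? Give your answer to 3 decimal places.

Finishing within 7 customers ⇔ at least 2 successes in the first 7. With X ~ Binomial(7, 0.22), P(Y ≤ 7) = 1 − P(X ≤ 1).
  k=0: C(7,0)·0.22^0·0.78^7 = 0.17566
  k=1: C(7,1)·0.22^1·0.78^6 = 0.34681
1 − 0.52246 = 0.47754

0.478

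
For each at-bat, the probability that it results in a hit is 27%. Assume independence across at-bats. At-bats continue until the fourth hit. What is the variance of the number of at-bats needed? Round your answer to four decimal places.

Y = total at-bats until the fourth success; negative binomial with r=4, p=0.27.
Var(Y) = r(1−p)/p² = 4·0.73 / 0.27² = 40.054870

40.0549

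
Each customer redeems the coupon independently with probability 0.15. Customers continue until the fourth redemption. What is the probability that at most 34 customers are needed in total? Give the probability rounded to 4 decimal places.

Finishing within 34 customers ⇔ at least 4 successes in the first 34. With X ~ Binomial(34, 0.15), P(Y ≤ 34) = 1 − P(X ≤ 3).
  k=0: C(34,0)·0.15^0·0.85^34 = 0.003983
  k=1: C(34,1)·0.15^1·0.85^33 = 0.023900
  k=2: C(34,2)·0.15^2·0.85^32 = 0.069591
  k=3: C(34,3)·0.15^3·0.85^31 = 0.130994
1 − 0.228468 = 0.771532

0.7715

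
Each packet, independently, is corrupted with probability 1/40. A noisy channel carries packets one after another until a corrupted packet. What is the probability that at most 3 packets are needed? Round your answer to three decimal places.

Y = number of packets to the first success; geometric, p = 0.025.
P(Y ≤ 3) = 1 − (1−p)^3 = 1 − 0.92686 = 0.07314

0.073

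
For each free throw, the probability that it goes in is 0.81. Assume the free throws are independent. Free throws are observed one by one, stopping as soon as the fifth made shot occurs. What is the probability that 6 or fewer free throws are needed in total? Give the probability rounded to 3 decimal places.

0.680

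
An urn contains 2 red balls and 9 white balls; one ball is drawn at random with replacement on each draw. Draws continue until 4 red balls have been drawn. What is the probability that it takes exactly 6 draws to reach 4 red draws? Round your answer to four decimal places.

Y = trial on which the fourth success occurs; negative binomial, r=4, p=0.181818.
P(Y=6) = C(5,3) · p^4 · (1−p)^2
= 10 · 0.0010928 · 0.66942 = 0.007316

0.0073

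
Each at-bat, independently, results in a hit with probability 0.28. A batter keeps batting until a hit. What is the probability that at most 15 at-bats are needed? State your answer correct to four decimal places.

0.9928

Y = number of at-bats to the first success; geometric, p = 0.28.
P(Y ≤ 15) = 1 − (1−p)^15 = 1 − 0.007244 = 0.992756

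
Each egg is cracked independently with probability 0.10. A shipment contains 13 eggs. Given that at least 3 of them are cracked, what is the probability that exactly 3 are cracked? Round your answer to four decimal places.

X ~ Binomial(13, 0.10). Want P(X=3 | X≥3) = P(X=3) / P(X≥3).
P(X=3) = C(13,3)·0.10^3·0.90^10 = 0.099722
P(X≥3) = 1 − 0.254187 − 0.367158 − 0.244772 = 0.133883
Ratio = 0.099722 / 0.133883 = 0.744846

0.7448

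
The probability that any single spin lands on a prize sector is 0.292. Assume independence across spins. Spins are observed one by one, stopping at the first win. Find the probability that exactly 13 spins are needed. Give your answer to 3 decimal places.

Geometric (trials to first success), p = 0.292.
P(Y = 13) = (1−p)^12 · p = 0.015864 · 0.292 = 0.00463

0.005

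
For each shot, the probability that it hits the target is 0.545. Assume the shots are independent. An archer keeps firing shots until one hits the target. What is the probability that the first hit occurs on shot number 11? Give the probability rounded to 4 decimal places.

0.0002

Geometric (trials to first success), p = 0.545.
P(Y = 11) = (1−p)^10 · p = 0.00038029 · 0.545 = 0.000207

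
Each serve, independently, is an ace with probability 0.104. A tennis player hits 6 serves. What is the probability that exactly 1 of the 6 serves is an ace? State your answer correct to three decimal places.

X ~ Binomial(n=6, p=0.104).
P(X=1) = C(6,1) · p^1 · (1−p)^5
= 6 · 0.104 · 0.57748 = 0.36035

0.360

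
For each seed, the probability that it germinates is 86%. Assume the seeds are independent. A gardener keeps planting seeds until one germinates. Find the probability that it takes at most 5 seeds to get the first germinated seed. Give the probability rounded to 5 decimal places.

Y = number of seeds to the first success; geometric, p = 0.86.
P(Y ≤ 5) = 1 − (1−p)^5 = 1 − 0.0000538 = 0.9999462

0.99995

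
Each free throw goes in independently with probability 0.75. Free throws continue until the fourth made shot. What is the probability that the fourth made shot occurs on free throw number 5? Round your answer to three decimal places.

0.316

Y = trial on which the fourth success occurs; negative binomial, r=4, p=0.75.
P(Y=5) = C(4,3) · p^4 · (1−p)^1
= 4 · 0.31641 · 0.25 = 0.31641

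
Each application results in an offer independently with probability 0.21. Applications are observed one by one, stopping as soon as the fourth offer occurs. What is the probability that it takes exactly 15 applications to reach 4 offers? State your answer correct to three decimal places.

0.053

Y = trial on which the fourth success occurs; negative binomial, r=4, p=0.21.
P(Y=15) = C(14,3) · p^4 · (1−p)^11
= 364 · 0.0019448 · 0.074799 = 0.05295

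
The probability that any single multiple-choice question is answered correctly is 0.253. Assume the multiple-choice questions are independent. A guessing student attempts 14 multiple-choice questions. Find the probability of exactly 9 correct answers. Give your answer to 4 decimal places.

0.0020

X ~ Binomial(n=14, p=0.253).
P(X=9) = C(14,9) · p^9 · (1−p)^5
= 2002 · 4.247e-06 · 0.2326 = 0.001978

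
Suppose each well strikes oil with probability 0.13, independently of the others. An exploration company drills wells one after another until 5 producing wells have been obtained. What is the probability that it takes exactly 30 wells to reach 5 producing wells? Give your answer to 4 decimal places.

0.0271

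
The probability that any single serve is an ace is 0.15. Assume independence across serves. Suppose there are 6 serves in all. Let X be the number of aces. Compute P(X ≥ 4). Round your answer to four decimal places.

X ~ Binomial(6, 0.15); P(X ≥ 4) = Σ C(6,k) p^k (1−p)^(6−k) over k:
  k=4: C(6,4)·0.15^4·0.85^2 = 0.005486
  k=5: C(6,5)·0.15^5·0.85^1 = 0.000387
  k=6: C(6,6)·0.15^6·0.85^0 = 0.000011
Total = 0.005885

0.0059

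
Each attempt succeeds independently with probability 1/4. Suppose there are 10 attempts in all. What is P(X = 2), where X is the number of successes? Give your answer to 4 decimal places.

0.2816

X ~ Binomial(n=10, p=0.25).
P(X=2) = C(10,2) · p^2 · (1−p)^8
= 45 · 0.0625 · 0.10011 = 0.281568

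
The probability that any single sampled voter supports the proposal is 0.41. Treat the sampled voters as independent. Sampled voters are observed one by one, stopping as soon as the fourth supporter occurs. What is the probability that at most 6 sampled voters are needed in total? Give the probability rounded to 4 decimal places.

Finishing within 6 sampled voters ⇔ at least 4 successes in the first 6. With X ~ Binomial(6, 0.41), P(Y ≤ 6) = 1 − P(X ≤ 3).
  k=0: C(6,0)·0.41^0·0.59^6 = 0.042181
  k=1: C(6,1)·0.41^1·0.59^5 = 0.175871
  k=2: C(6,2)·0.41^2·0.59^4 = 0.305539
  k=3: C(6,3)·0.41^3·0.59^3 = 0.283099
1 − 0.806690 = 0.193310

0.1933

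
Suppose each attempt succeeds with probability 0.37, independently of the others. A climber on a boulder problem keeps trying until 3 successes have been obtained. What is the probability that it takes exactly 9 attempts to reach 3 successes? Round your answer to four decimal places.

Y = trial on which the third success occurs; negative binomial, r=3, p=0.37.
P(Y=9) = C(8,2) · p^3 · (1−p)^6
= 28 · 0.050653 · 0.062524 = 0.088676

0.0887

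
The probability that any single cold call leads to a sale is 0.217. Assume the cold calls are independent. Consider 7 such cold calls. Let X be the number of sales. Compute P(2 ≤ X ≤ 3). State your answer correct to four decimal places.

0.4255

X ~ Binomial(7, 0.217); P(2 ≤ X ≤ 3) = Σ C(7,k) p^k (1−p)^(7−k) over k:
  k=2: C(7,2)·0.217^2·0.783^5 = 0.291037
  k=3: C(7,3)·0.217^3·0.783^4 = 0.134429
Total = 0.425466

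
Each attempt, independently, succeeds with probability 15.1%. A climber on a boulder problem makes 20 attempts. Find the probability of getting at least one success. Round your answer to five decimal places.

0.96214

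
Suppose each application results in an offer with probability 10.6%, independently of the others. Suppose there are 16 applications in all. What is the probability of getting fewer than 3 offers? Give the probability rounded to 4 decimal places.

0.7632

X ~ Binomial(16, 0.106); P(X ≤ 2) = Σ C(16,k) p^k (1−p)^(16−k) over k:
  k=0: C(16,0)·0.106^0·0.894^16 = 0.166495
  k=1: C(16,1)·0.106^1·0.894^15 = 0.315856
  k=2: C(16,2)·0.106^2·0.894^14 = 0.280878
Total = 0.763229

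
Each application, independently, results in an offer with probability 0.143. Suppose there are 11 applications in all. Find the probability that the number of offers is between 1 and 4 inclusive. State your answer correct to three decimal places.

0.804

X ~ Binomial(11, 0.143); P(1 ≤ X ≤ 4) = Σ C(11,k) p^k (1−p)^(11−k) over k:
  k=1: C(11,1)·0.143^1·0.857^10 = 0.33615
  k=2: C(11,2)·0.143^2·0.857^9 = 0.28045
  k=3: C(11,3)·0.143^3·0.857^8 = 0.14039
  k=4: C(11,4)·0.143^4·0.857^7 = 0.04685
Total = 0.80385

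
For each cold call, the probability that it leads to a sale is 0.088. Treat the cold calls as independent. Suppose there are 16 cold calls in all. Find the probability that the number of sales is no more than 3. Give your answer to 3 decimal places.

0.954

X ~ Binomial(16, 0.088); P(X ≤ 3) = Σ C(16,k) p^k (1−p)^(16−k) over k:
  k=0: C(16,0)·0.088^0·0.912^16 = 0.22904
  k=1: C(16,1)·0.088^1·0.912^15 = 0.35361
  k=2: C(16,2)·0.088^2·0.912^14 = 0.25590
  k=3: C(16,3)·0.088^3·0.912^13 = 0.11523
Total = 0.95379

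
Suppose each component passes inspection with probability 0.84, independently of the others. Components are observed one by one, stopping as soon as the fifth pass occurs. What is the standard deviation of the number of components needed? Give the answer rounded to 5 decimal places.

1.06479

Y = total components until the fifth success; negative binomial with r=5, p=0.84.
SD(Y) = √[r(1−p)/p²] = √(1.1337868) = 1.0647943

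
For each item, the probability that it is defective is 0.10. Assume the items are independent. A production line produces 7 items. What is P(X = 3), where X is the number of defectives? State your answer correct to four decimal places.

0.0230

X ~ Binomial(n=7, p=0.10).
P(X=3) = C(7,3) · p^3 · (1−p)^4
= 35 · 0.001 · 0.6561 = 0.022964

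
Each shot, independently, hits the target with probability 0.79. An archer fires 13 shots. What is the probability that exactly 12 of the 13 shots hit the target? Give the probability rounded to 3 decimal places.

X ~ Binomial(n=13, p=0.79).
P(X=12) = C(13,12) · p^12 · (1−p)^1
= 13 · 0.059092 · 0.21 = 0.16132

0.161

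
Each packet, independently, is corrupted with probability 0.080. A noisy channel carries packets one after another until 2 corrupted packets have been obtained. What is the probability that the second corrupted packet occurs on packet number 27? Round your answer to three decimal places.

Y = trial on which the second success occurs; negative binomial, r=2, p=0.08.
P(Y=27) = C(26,1) · p^2 · (1−p)^25
= 26 · 0.0064 · 0.12436 = 0.02069

0.021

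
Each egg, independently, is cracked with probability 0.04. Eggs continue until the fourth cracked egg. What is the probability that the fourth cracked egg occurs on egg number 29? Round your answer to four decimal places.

Y = trial on which the fourth success occurs; negative binomial, r=4, p=0.04.
P(Y=29) = C(28,3) · p^4 · (1−p)^25
= 3276 · 2.56e-06 · 0.3604 = 0.003022

0.0030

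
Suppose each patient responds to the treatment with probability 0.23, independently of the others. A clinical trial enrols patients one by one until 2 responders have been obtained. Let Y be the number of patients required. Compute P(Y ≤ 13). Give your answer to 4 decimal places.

Finishing within 13 patients ⇔ at least 2 successes in the first 13. With X ~ Binomial(13, 0.23), P(Y ≤ 13) = 1 − P(X ≤ 1).
  k=0: C(13,0)·0.23^0·0.77^13 = 0.033449
  k=1: C(13,1)·0.23^1·0.77^12 = 0.129885
1 − 0.163334 = 0.836666

0.8367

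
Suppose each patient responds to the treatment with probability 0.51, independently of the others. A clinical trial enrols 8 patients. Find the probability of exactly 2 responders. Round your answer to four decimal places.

0.1008

X ~ Binomial(n=8, p=0.51).
P(X=2) = C(8,2) · p^2 · (1−p)^6
= 28 · 0.2601 · 0.013841 = 0.100803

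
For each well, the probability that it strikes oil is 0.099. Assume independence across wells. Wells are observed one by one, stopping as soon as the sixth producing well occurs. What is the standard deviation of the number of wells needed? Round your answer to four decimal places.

Y = total wells until the sixth success; negative binomial with r=6, p=0.099.
SD(Y) = √[r(1−p)/p²] = √(551.576370) = 23.485663

23.4857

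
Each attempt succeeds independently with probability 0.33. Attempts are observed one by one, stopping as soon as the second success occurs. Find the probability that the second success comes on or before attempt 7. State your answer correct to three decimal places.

0.730

Finishing within 7 attempts ⇔ at least 2 successes in the first 7. With X ~ Binomial(7, 0.33), P(Y ≤ 7) = 1 − P(X ≤ 1).
  k=0: C(7,0)·0.33^0·0.67^7 = 0.06061
  k=1: C(7,1)·0.33^1·0.67^6 = 0.20896
1 − 0.26957 = 0.73043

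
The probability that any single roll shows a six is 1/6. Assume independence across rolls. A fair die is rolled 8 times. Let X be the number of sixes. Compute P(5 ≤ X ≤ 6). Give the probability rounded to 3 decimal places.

0.005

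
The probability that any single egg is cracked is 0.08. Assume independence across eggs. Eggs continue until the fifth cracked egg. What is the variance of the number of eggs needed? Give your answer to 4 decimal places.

718.7500

Y = total eggs until the fifth success; negative binomial with r=5, p=0.08.
Var(Y) = r(1−p)/p² = 5·0.92 / 0.08² = 718.750000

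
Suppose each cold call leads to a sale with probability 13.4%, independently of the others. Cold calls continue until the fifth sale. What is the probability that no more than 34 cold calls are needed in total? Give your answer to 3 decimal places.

0.486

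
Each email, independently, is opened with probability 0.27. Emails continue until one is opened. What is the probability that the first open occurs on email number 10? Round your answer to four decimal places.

0.0159

Geometric (trials to first success), p = 0.27.
P(Y = 10) = (1−p)^9 · p = 0.058872 · 0.27 = 0.015895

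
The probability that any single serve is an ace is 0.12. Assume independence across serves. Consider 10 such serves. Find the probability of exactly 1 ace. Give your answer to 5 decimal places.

0.37977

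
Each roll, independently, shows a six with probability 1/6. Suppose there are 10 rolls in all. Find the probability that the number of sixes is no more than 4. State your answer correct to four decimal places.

X ~ Binomial(10, 0.166667); P(X ≤ 4) = Σ C(10,k) p^k (1−p)^(10−k) over k:
  k=0: C(10,0)·0.166667^0·0.833333^10 = 0.161506
  k=1: C(10,1)·0.166667^1·0.833333^9 = 0.323011
  k=2: C(10,2)·0.166667^2·0.833333^8 = 0.290710
  k=3: C(10,3)·0.166667^3·0.833333^7 = 0.155045
  k=4: C(10,4)·0.166667^4·0.833333^6 = 0.054266
Total = 0.984538

0.9845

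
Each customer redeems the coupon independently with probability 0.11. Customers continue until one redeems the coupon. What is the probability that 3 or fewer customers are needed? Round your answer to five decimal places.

Y = number of customers to the first success; geometric, p = 0.11.
P(Y ≤ 3) = 1 − (1−p)^3 = 1 − 0.7049690 = 0.2950310

0.29503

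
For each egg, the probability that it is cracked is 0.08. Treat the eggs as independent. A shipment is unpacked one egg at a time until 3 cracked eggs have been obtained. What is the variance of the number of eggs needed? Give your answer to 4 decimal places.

Y = total eggs until the third success; negative binomial with r=3, p=0.08.
Var(Y) = r(1−p)/p² = 3·0.92 / 0.08² = 431.250000

431.2500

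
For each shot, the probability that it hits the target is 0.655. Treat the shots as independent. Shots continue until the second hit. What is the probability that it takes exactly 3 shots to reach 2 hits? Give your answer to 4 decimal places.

Y = trial on which the second success occurs; negative binomial, r=2, p=0.655.
P(Y=3) = C(2,1) · p^2 · (1−p)^1
= 2 · 0.42902 · 0.345 = 0.296027

0.2960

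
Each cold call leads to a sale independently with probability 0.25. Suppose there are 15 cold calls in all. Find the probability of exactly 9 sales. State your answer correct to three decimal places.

X ~ Binomial(n=15, p=0.25).
P(X=9) = C(15,9) · p^9 · (1−p)^6
= 5005 · 3.8147e-06 · 0.17798 = 0.00340

0.003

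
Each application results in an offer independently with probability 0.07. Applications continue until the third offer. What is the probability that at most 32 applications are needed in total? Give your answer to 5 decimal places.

0.39025

Finishing within 32 applications ⇔ at least 3 successes in the first 32. With X ~ Binomial(32, 0.07), P(Y ≤ 32) = 1 − P(X ≤ 2).
  k=0: C(32,0)·0.07^0·0.93^32 = 0.0980515
  k=1: C(32,1)·0.07^1·0.93^31 = 0.2361671
  k=2: C(32,2)·0.07^2·0.93^30 = 0.2755283
1 − 0.6097469 = 0.3902531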